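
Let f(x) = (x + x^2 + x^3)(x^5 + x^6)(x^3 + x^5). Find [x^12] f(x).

3

(x + x^2 + x^3) has coefficients 0,1,1,1 for degrees 0…3.
(x^5 + x^6) has coefficients 0,0,0,0,0,1,1,0,0,0,0,0,0 for degrees 0…12.
Finally multiplying by (x^3 + x^5), the product of all factors after the first has coefficients 0,0,0,0,0,0,0,0,1,1,1,1,0 for degrees 0…12.
[x^12] = 1·1 + 1·1 + 1·1 = 3.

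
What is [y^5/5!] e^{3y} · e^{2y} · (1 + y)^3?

21500

The EGF product rule gives c_5 = Σ_{k_1+k_2+k_3=5} C(5; k_1,k_2,k_3) · ∏ g_i(k_i), where e^{3y} gives (3)^k; e^{2y} gives (2)^k; (1+y)^3 gives the falling factorial (3)_k.
g_1(k) for k = 0…5: 1, 3, 9, 27, 81, 243.
g_2(k) for k = 0…5: 1, 2, 4, 8, 16, 32.
g_3(k) for k = 0…5: 1, 3, 6, 6, 0, 0.
First combine the last two factors: h(k) = Σ_j C(k,j)·g_2(j)·g_3(k−j) for k = 0…5: 1, 5, 22, 86, 304, 992.
c_5 = Σ_k C(5,k)·g_1(k)·h(5−k) = 1·1·992 + 5·3·304 + 10·9·86 + 10·27·22 + 5·81·5 + 1·243·1 = 992 + 4560 + 7740 + 5940 + 2025 + 243 = 21500.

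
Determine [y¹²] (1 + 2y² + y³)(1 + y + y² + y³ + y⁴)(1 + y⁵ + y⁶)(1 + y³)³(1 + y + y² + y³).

160

(1 + 2y² + y³) has coefficients 1,0,2,1 for degrees 0…3.
(1 + y + y² + y³ + y⁴) has coefficients 1,1,1,1,1,0,0,0,0,0,0,0,0 for degrees 0…12.
Multiplying by (1 + y⁵ + y⁶) gives running coefficients 1,1,1,1,1,1,2,2,2,2,1,0,0 for degrees 0…12.
Multiplying by (1 + y³)³ gives running coefficients 1,1,1,4,4,4,8,8,8,12,11,10,13 for degrees 0…12.
Finally multiplying by (1 + y + y² + y³), the product of all factors after the first has coefficients 1,2,3,7,10,13,20,24,28,36,39,41,46 for degrees 0…12.
[y¹²] = 1·46 + 2·39 + 1·36 = 160.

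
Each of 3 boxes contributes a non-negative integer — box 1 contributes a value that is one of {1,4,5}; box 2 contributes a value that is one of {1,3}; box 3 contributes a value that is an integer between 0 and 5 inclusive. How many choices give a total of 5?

The generating function for the choices is (y + y^4 + y^5)·(y + y^3)·(1 + y + y^2 + y^3 + y^4 + y^5); the count is [y^5].
(y + y^4 + y^5) has coefficients 0,1,0,0,1,1 for degrees 0…5.
(y + y^3) has coefficients 0,1,0,1,0,0 for degrees 0…5.
Finally multiplying by (1 + y + y^2 + y^3 + y^4 + y^5), the product of all factors after the first has coefficients 0,1,1,2,2,2 for degrees 0…5.
[y^5] = 1·2 + 1·1 + 1·0 = 3.

3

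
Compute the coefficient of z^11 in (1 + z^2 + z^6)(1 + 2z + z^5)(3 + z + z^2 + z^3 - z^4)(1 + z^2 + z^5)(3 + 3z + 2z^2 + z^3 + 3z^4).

166

(1 + z^2 + z^6) has coefficients 1,0,1,0,0,0,1 for degrees 0…6.
(1 + 2z + z^5) has coefficients 1,2,0,0,0,1,0,0,0,0,0,0 for degrees 0…11.
Multiplying by (3 + z + z^2 + z^3 - z^4) gives running coefficients 3,7,3,3,1,1,1,1,1,-1,0,0 for degrees 0…11.
Multiplying by (1 + z^2 + z^5) gives running coefficients 3,7,6,10,4,7,9,5,5,1,2,0 for degrees 0…11.
Finally multiplying by (3 + 3z + 2z^2 + z^3 + 3z^4), the product of all factors after the first has coefficients 9,30,45,65,70,80,84,90,67,58,51,28 for degrees 0…11.
[z^11] = 1·28 + 1·58 + 1·80 = 166.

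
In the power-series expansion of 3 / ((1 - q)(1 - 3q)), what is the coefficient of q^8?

Partial fractions give a closed form: a_n = (-3/2)·1^n + (9/2)·3^n.
At n = 8: a_8 = 29523.

29523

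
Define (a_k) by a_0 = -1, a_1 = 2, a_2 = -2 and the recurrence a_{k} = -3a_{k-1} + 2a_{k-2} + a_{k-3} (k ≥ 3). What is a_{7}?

1251

The ordinary generating function has denominator 1 + 3z - 2z^2 - z^3.
Iterating the recurrence: a_0,…,a_{7} = -1, 2, -2, 9, -29, 103, -358, 1251.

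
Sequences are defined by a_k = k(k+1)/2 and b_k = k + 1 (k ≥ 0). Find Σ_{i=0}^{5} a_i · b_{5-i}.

70

This is [x^5] in the product of the two ordinary generating functions.
Σ = 0·6 + 1·5 + 3·4 + 6·3 + 10·2 + 15·1 = 70.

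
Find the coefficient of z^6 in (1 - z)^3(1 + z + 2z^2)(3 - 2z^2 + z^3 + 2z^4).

-10

(1 - z)^3 has coefficients 1,-3,3,-1 for degrees 0…3.
(1 + z + 2z^2) has coefficients 1,1,2,0,0,0,0 for degrees 0…6.
Finally multiplying by (3 - 2z^2 + z^3 + 2z^4), the product of all factors after the first has coefficients 3,3,4,-1,-1,4,4 for degrees 0…6.
[z^6] = 1·4 − 3·4 + 3·(-1) − 1·(-1) = -10.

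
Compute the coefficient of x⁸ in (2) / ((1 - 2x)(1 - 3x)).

38342

The denominator gives the recurrence a_n = 5a_(n−1) − 6a_(n−2) for n ≥ 2; the numerator fixes a_0 = 2, a_1 = 10.
Iterating: 2, 10, 38, 130, 422, 1330, 4118, 12610, 38342, so a_8 = 38342.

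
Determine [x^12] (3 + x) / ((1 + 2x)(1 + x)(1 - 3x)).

The denominator gives the recurrence a_n = 7a_(n−2) + 6a_(n−3) for n ≥ 3; the numerator fixes a_0 = 3, a_1 = 1, a_2 = 21.
Iterating: 3, 1, 21, 25, 153, 301, 1221, 3025, 10353, 28501, 90621, 261625, 805353, so a_12 = 805353.

805353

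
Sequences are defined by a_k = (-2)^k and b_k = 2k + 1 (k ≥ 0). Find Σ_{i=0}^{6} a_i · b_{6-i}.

19

Write out a_i and b_{6-i} for i = 0,…,6 and sum the products.
Σ = 1·13 − 2·11 + 4·9 − 8·7 + 16·5 − 32·3 + 64·1 = 19.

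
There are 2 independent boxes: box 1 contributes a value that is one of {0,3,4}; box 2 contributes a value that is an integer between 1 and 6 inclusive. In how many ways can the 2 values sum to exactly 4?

2

The generating function for the choices is (1 + q^3 + q^4)·(q + q^2 + q^3 + q^4 + q^5 + q^6); the count is [q^4].
(1 + q^3 + q^4) has coefficients 1,0,0,1,1 for degrees 0…4.
(q + q^2 + q^3 + q^4 + q^5 + q^6) has coefficients 0,1,1,1,1 for degrees 0…4.
[q^4] = 1·1 + 1·1 + 1·0 = 2.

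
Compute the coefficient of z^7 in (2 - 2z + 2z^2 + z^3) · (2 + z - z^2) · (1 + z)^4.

-4

(2 - 2z + 2z^2 + z^3) has coefficients 2,-2,2,1 for degrees 0…3.
(2 + z - z^2) has coefficients 2,1,-1,0,0,0,0,0 for degrees 0…7.
Finally multiplying by (1 + z)^4, the product of all factors after the first has coefficients 2,9,15,10,0,-3,-1,0 for degrees 0…7.
[z^7] = 2·0 − 2·(-1) + 2·(-3) + 1·0 = -4.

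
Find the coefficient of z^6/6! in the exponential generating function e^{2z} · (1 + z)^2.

928

The EGF product rule gives c_6 = Σ_{k_1+k_2=6} C(6; k_1,k_2) · ∏ g_i(k_i), where e^{2z} gives (2)^k; (1+z)^2 gives the falling factorial (2)_k.
g_1(k) for k = 0…6: 1, 2, 4, 8, 16, 32, 64.
g_2(k) for k = 0…6: 1, 2, 2, 0, 0, 0, 0.
c_6 = Σ_k C(6,k)·g_1(k)·g_2(6−k) = 15·16·2 + 6·32·2 + 1·64·1 = 480 + 384 + 64 = 928.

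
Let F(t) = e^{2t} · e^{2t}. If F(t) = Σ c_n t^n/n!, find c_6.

4096

The EGF product rule gives c_6 = Σ_{k_1+k_2=6} C(6; k_1,k_2) · ∏ g_i(k_i), where e^{2t} gives (2)^k; e^{2t} gives (2)^k.
g_1(k) for k = 0…6: 1, 2, 4, 8, 16, 32, 64.
g_2(k) for k = 0…6: 1, 2, 4, 8, 16, 32, 64.
c_6 = Σ_k C(6,k)·g_1(k)·g_2(6−k) = 1·1·64 + 6·2·32 + 15·4·16 + 20·8·8 + 15·16·4 + 6·32·2 + 1·64·1 = 64 + 384 + 960 + 1280 + 960 + 384 + 64 = 4096.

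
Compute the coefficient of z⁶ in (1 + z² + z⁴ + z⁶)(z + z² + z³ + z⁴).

2

(1 + z² + z⁴ + z⁶) has coefficients 1,0,1,0,1,0,1 for degrees 0…6.
(z + z² + z³ + z⁴) has coefficients 0,1,1,1,1,0,0 for degrees 0…6.
[z⁶] = 1·0 + 1·1 + 1·1 + 1·0 = 2.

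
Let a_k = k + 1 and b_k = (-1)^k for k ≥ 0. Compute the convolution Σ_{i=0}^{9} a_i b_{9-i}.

Write out a_i and b_{9-i} for i = 0,…,9 and sum the products.
Σ = 1·(-1) + 2·1 + 3·(-1) + 4·1 + 5·(-1) + 6·1 + 7·(-1) + 8·1 + 9·(-1) + 10·1 = 5.

5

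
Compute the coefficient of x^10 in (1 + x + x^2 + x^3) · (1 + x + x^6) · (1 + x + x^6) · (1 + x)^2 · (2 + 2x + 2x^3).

78

(1 + x + x^2 + x^3) has coefficients 1,1,1,1 for degrees 0…3.
(1 + x + x^6) has coefficients 1,1,0,0,0,0,1,0,0,0,0 for degrees 0…10.
Multiplying by (1 + x + x^6) gives running coefficients 1,2,1,0,0,0,2,2,0,0,0 for degrees 0…10.
Multiplying by (1 + x)^2 gives running coefficients 1,4,6,4,1,0,2,6,6,2,0 for degrees 0…10.
Finally multiplying by (2 + 2x + 2x^3), the product of all factors after the first has coefficients 2,10,20,22,18,14,12,18,24,20,16 for degrees 0…10.
[x^10] = 1·16 + 1·20 + 1·24 + 1·18 = 78.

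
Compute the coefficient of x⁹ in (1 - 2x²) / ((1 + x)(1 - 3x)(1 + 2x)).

Partial fractions give a closed form: a_n = (1/4)·(-1)^n + (7/20)·3^n + (2/5)·(-2)^n.
At n = 9: a_9 = 6684.

6684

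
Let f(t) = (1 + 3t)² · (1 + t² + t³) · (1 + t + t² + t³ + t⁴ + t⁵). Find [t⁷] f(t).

(1 + 3t)² has coefficients 1,6,9 for degrees 0…2.
(1 + t² + t³) has coefficients 1,0,1,1,0,0,0,0 for degrees 0…7.
Finally multiplying by (1 + t + t² + t³ + t⁴ + t⁵), the product of all factors after the first has coefficients 1,1,2,3,3,3,2,2 for degrees 0…7.
[t⁷] = 1·2 + 6·2 + 9·3 = 41.

41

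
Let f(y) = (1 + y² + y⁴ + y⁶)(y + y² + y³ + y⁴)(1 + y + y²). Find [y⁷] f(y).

6

(1 + y² + y⁴ + y⁶) has coefficients 1,0,1,0,1,0,1 for degrees 0…6.
(y + y² + y³ + y⁴) has coefficients 0,1,1,1,1,0,0,0 for degrees 0…7.
Finally multiplying by (1 + y + y²), the product of all factors after the first has coefficients 0,1,2,3,3,2,1,0 for degrees 0…7.
[y⁷] = 1·0 + 1·2 + 1·3 + 1·1 = 6.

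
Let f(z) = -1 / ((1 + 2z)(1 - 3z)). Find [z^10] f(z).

-35839

Partial fractions give a closed form: a_n = (-2/5)·(-2)^n + (-3/5)·3^n.
At n = 10: a_10 = -35839.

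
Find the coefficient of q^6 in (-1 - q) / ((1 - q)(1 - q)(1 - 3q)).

-2179

The denominator gives the recurrence a_n = 5a_(n−1) − 7a_(n−2) + 3a_(n−3) for n ≥ 3; the numerator fixes a_0 = -1, a_1 = -6, a_2 = -23.
Iterating: -1, -6, -23, -76, -237, -722, -2179, so a_6 = -2179.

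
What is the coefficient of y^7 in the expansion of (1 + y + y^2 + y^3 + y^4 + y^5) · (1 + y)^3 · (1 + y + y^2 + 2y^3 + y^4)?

43

(1 + y + y^2 + y^3 + y^4 + y^5) has coefficients 1,1,1,1,1,1 for degrees 0…5.
(1 + y)^3 has coefficients 1,3,3,1,0,0,0,0 for degrees 0…7.
Finally multiplying by (1 + y + y^2 + 2y^3 + y^4), the product of all factors after the first has coefficients 1,4,7,9,11,10,5,1 for degrees 0…7.
[y^7] = 1·1 + 1·5 + 1·10 + 1·11 + 1·9 + 1·7 = 43.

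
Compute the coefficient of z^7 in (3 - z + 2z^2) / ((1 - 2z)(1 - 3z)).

The denominator gives the recurrence a_n = 5a_(n−1) − 6a_(n−2) for n ≥ 3; the numerator fixes a_0 = 3, a_1 = 14, a_2 = 54.
Iterating: 3, 14, 54, 186, 606, 1914, 5934, 18186, so a_7 = 18186.

18186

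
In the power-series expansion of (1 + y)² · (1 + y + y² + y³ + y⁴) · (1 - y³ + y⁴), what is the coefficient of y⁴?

2

(1 + y)² has coefficients 1,2,1 for degrees 0…2.
(1 + y + y² + y³ + y⁴) has coefficients 1,1,1,1,1 for degrees 0…4.
Finally multiplying by (1 - y³ + y⁴), the product of all factors after the first has coefficients 1,1,1,0,1 for degrees 0…4.
[y⁴] = 1·1 + 2·0 + 1·1 = 2.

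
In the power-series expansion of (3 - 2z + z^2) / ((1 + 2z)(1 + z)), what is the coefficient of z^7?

The denominator gives the recurrence a_n = −3a_(n−1) − 2a_(n−2) for n ≥ 3; the numerator fixes a_0 = 3, a_1 = -11, a_2 = 28.
Iterating: 3, -11, 28, -62, 130, -266, 538, -1082, so a_7 = -1082.

-1082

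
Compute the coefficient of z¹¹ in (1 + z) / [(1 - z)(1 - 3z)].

354293

Partial fractions give a closed form: a_n = (-1)·1^n + (2)·3^n.
At n = 11: a_11 = 354293.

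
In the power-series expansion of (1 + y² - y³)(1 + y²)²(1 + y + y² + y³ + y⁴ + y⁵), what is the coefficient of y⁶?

(1 + y² - y³) has coefficients 1,0,1,-1 for degrees 0…3.
(1 + y²)² has coefficients 1,0,2,0,1,0,0 for degrees 0…6.
Finally multiplying by (1 + y + y² + y³ + y⁴ + y⁵), the product of all factors after the first has coefficients 1,1,3,3,4,4,3 for degrees 0…6.
[y⁶] = 1·3 + 1·4 − 1·3 = 4.

4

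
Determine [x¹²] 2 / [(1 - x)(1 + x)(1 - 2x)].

Partial fractions give a closed form: a_n = (-1)·1^n + (1/3)·(-1)^n + (8/3)·2^n.
At n = 12: a_12 = 10922.

10922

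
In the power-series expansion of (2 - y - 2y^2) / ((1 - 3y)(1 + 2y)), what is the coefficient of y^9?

The denominator gives the recurrence a_n = a_(n−1) + 6a_(n−2) for n ≥ 3; the numerator fixes a_0 = 2, a_1 = 1, a_2 = 11.
Iterating: 2, 1, 11, 17, 83, 185, 683, 1793, 5891, 16649, so a_9 = 16649.

16649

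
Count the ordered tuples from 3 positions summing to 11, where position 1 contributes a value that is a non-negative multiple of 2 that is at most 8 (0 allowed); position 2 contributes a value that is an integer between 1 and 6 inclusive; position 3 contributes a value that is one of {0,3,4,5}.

11

The generating function for the choices is (1 + q^2 + q^4 + q^6 + q^8)·(q + q^2 + q^3 + q^4 + q^5 + q^6)·(1 + q^3 + q^4 + q^5); the count is [q^11].
(1 + q^2 + q^4 + q^6 + q^8) has coefficients 1,0,1,0,1,0,1,0,1 for degrees 0…8.
(q + q^2 + q^3 + q^4 + q^5 + q^6) has coefficients 0,1,1,1,1,1,1,0,0,0,0,0 for degrees 0…11.
Finally multiplying by (1 + q^3 + q^4 + q^5), the product of all factors after the first has coefficients 0,1,1,1,2,3,4,3,3,3,2,1 for degrees 0…11.
[q^11] = 1·1 + 1·3 + 1·3 + 1·3 + 1·1 = 11.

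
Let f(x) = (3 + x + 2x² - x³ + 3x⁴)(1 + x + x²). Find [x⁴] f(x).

(3 + x + 2x² - x³ + 3x⁴) has coefficients 3,1,2,-1,3 for degrees 0…4.
(1 + x + x²) has coefficients 1,1,1,0,0 for degrees 0…4.
[x⁴] = 3·0 + 1·0 + 2·1 − 1·1 + 3·1 = 4.

4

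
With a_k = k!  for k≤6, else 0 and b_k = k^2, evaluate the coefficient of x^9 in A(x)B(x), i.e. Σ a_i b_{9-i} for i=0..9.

9459

Write out a_i and b_{9-i} for i = 0,…,9 and sum the products.
Σ = 1·81 + 1·64 + 2·49 + 6·36 + 24·25 + 120·16 + 720·9 + 0·4 + 0·1 + 0·0 = 9459.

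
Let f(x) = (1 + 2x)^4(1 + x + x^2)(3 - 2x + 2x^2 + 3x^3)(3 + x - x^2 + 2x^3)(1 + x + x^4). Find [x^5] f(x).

1616

(1 + 2x)^4 has coefficients 1,8,24,32,16 for degrees 0…4.
(1 + x + x^2) has coefficients 1,1,1,0,0,0 for degrees 0…5.
Multiplying by (3 - 2x + 2x^2 + 3x^3) gives running coefficients 3,1,3,3,5,3 for degrees 0…5.
Multiplying by (3 + x - x^2 + 2x^3) gives running coefficients 9,6,7,17,17,17 for degrees 0…5.
Finally multiplying by (1 + x + x^4), the product of all factors after the first has coefficients 9,15,13,24,43,40 for degrees 0…5.
[x^5] = 1·40 + 8·43 + 24·24 + 32·13 + 16·15 = 1616.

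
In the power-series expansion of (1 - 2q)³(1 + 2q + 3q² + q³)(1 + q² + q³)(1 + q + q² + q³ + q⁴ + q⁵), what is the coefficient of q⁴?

10

(1 - 2q)³ has coefficients 1,-6,12,-8 for degrees 0…3.
(1 + 2q + 3q² + q³) has coefficients 1,2,3,1,0 for degrees 0…4.
Multiplying by (1 + q² + q³) gives running coefficients 1,2,4,4,5 for degrees 0…4.
Finally multiplying by (1 + q + q² + q³ + q⁴ + q⁵), the product of all factors after the first has coefficients 1,3,7,11,16 for degrees 0…4.
[q⁴] = 1·16 − 6·11 + 12·7 − 8·3 = 10.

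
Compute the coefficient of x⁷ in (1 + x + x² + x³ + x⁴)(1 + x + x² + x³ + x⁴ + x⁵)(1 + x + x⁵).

(1 + x + x² + x³ + x⁴) has coefficients 1,1,1,1,1 for degrees 0…4.
(1 + x + x² + x³ + x⁴ + x⁵) has coefficients 1,1,1,1,1,1,0,0 for degrees 0…7.
Finally multiplying by (1 + x + x⁵), the product of all factors after the first has coefficients 1,2,2,2,2,3,2,1 for degrees 0…7.
[x⁷] = 1·1 + 1·2 + 1·3 + 1·2 + 1·2 = 10.

10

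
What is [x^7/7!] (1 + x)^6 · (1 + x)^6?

3991680

The EGF product rule gives c_7 = Σ_{k_1+k_2=7} C(7; k_1,k_2) · ∏ g_i(k_i), where (1+x)^6 gives the falling factorial (6)_k; (1+x)^6 gives the falling factorial (6)_k.
g_1(k) for k = 0…7: 1, 6, 30, 120, 360, 720, 720, 0.
g_2(k) for k = 0…7: 1, 6, 30, 120, 360, 720, 720, 0.
c_7 = Σ_k C(7,k)·g_1(k)·g_2(7−k) = 7·6·720 + 21·30·720 + 35·120·360 + 35·360·120 + 21·720·30 + 7·720·6 = 30240 + 453600 + 1512000 + 1512000 + 453600 + 30240 = 3991680.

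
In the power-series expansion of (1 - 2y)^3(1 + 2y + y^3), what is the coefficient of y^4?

(1 - 2y)^3 has coefficients 1,-6,12,-8 for degrees 0…3.
(1 + 2y + y^3) has coefficients 1,2,0,1,0 for degrees 0…4.
[y^4] = 1·0 − 6·1 + 12·0 − 8·2 = -22.

-22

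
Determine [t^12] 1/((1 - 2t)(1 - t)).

8191

Partial fractions give a closed form: a_n = (2)·2^n + (-1)·1^n.
At n = 12: a_12 = 8191.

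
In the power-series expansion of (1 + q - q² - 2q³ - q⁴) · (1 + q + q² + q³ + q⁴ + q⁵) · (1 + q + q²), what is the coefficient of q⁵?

(1 + q - q² - 2q³ - q⁴) has coefficients 1,1,-1,-2,-1 for degrees 0…4.
(1 + q + q² + q³ + q⁴ + q⁵) has coefficients 1,1,1,1,1,1 for degrees 0…5.
Finally multiplying by (1 + q + q²), the product of all factors after the first has coefficients 1,2,3,3,3,3 for degrees 0…5.
[q⁵] = 1·3 + 1·3 − 1·3 − 2·3 − 1·2 = -5.

-5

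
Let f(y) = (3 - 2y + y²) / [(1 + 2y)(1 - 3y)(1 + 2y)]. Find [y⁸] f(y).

9798

The denominator gives the recurrence a_n = −a_(n−1) + 8a_(n−2) + 12a_(n−3) for n ≥ 3; the numerator fixes a_0 = 3, a_1 = -5, a_2 = 30.
Iterating: 3, -5, 30, -34, 214, -126, 1430, 130, 9798, so a_8 = 9798.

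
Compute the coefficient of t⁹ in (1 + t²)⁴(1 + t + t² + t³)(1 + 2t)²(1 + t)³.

(1 + t²)⁴ has coefficients 1,0,4,0,6,0,4,0,1 for degrees 0…8.
(1 + t + t² + t³) has coefficients 1,1,1,1,0,0,0,0,0,0 for degrees 0…9.
Multiplying by (1 + 2t)² gives running coefficients 1,5,9,9,8,4,0,0,0,0 for degrees 0…9.
Finally multiplying by (1 + t)³, the product of all factors after the first has coefficients 1,8,27,52,67,64,45,20,4,0 for degrees 0…9.
[t⁹] = 1·0 + 4·20 + 6·64 + 4·52 + 1·8 = 680.

680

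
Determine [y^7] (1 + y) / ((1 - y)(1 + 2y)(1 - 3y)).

The denominator gives the recurrence a_n = 2a_(n−1) + 5a_(n−2) − 6a_(n−3) for n ≥ 3; the numerator fixes a_0 = 1, a_1 = 3, a_2 = 11.
Iterating: 1, 3, 11, 31, 99, 287, 883, 2607, so a_7 = 2607.

2607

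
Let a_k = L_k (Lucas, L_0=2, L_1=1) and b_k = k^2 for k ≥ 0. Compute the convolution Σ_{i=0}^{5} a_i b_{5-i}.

116

Write out a_i and b_{5-i} for i = 0,…,5 and sum the products.
Σ = 2·25 + 1·16 + 3·9 + 4·4 + 7·1 + 11·0 = 116.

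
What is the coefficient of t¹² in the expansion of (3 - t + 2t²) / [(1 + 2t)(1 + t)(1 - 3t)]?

703979

The denominator gives the recurrence a_n = 7a_(n−2) + 6a_(n−3) for n ≥ 3; the numerator fixes a_0 = 3, a_1 = -1, a_2 = 23.
Iterating: 3, -1, 23, 11, 155, 215, 1151, 2435, 9347, 23951, 80039, 223739, 703979, so a_12 = 703979.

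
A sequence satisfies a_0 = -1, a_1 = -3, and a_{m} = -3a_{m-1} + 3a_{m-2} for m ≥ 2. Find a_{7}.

The ordinary generating function has denominator 1 + 3q - 3q^2.
Iterating the recurrence: a_0,…,a_{7} = -1, -3, 6, -27, 99, -378, 1431, -5427.

-5427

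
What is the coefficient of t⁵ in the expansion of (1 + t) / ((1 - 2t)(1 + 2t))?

Partial fractions give a closed form: a_n = (3/4)·2^n + (1/4)·(-2)^n.
At n = 5: a_5 = 16.

16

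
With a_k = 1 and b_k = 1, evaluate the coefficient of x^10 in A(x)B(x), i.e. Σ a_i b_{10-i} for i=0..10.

The convolution is the t^10 coefficient of A(t)B(t).
Σ = 1·1 + 1·1 + 1·1 + 1·1 + 1·1 + 1·1 + 1·1 + 1·1 + 1·1 + 1·1 + 1·1 = 11.

11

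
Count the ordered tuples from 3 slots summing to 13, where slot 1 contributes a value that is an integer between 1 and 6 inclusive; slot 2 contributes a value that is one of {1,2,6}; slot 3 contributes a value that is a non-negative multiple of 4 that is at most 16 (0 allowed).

3

The generating function for the choices is (y + y² + y³ + y⁴ + y⁵ + y⁶)·(y + y² + y⁶)·(1 + y⁴ + y⁸ + y¹² + y¹⁶); the count is [y¹³].
(y + y² + y³ + y⁴ + y⁵ + y⁶) has coefficients 0,1,1,1,1,1,1 for degrees 0…6.
(y + y² + y⁶) has coefficients 0,1,1,0,0,0,1,0,0,0,0,0,0,0 for degrees 0…13.
Finally multiplying by (1 + y⁴ + y⁸ + y¹² + y¹⁶), the product of all factors after the first has coefficients 0,1,1,0,0,1,2,0,0,1,2,0,0,1 for degrees 0…13.
[y¹³] = 1·0 + 1·0 + 1·2 + 1·1 + 1·0 + 1·0 = 3.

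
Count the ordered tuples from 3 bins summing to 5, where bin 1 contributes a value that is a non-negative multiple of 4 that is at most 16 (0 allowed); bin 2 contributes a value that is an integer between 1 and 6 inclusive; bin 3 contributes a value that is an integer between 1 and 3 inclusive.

3

The generating function for the choices is (1 + y⁴ + y⁸ + y¹² + y¹⁶)·(y + y² + y³ + y⁴ + y⁵ + y⁶)·(y + y² + y³); the count is [y⁵].
(1 + y⁴ + y⁸ + y¹² + y¹⁶) has coefficients 1,0,0,0,1,0 for degrees 0…5.
(y + y² + y³ + y⁴ + y⁵ + y⁶) has coefficients 0,1,1,1,1,1 for degrees 0…5.
Finally multiplying by (y + y² + y³), the product of all factors after the first has coefficients 0,0,1,2,3,3 for degrees 0…5.
[y⁵] = 1·3 + 1·0 = 3.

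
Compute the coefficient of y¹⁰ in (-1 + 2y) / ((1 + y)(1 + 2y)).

Partial fractions give a closed form: a_n = (3)·(-1)^n + (-4)·(-2)^n.
At n = 10: a_10 = -4093.

-4093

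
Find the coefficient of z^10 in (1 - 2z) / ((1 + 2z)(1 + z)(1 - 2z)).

2047

Partial fractions give a closed form: a_n = (2)·(-2)^n + (-1)·(-1)^n.
At n = 10: a_10 = 2047.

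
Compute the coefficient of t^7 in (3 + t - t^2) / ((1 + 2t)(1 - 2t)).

The denominator gives the recurrence a_n = 4a_(n−2) for n ≥ 3; the numerator fixes a_0 = 3, a_1 = 1, a_2 = 11.
Iterating: 3, 1, 11, 4, 44, 16, 176, 64, so a_7 = 64.

64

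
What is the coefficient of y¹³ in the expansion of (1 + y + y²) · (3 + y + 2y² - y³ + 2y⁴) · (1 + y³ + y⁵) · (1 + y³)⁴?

(1 + y + y²) has coefficients 1,1,1 for degrees 0…2.
(3 + y + 2y² - y³ + 2y⁴) has coefficients 3,1,2,-1,2,0,0,0,0,0,0,0,0,0 for degrees 0…13.
Multiplying by (1 + y³ + y⁵) gives running coefficients 3,1,2,2,3,5,0,4,-1,2,0,0,0,0 for degrees 0…13.
Finally multiplying by (1 + y³)⁴, the product of all factors after the first has coefficients 3,1,2,14,7,13,26,22,31,26,38,34,19,37 for degrees 0…13.
[y¹³] = 1·37 + 1·19 + 1·34 = 90.

90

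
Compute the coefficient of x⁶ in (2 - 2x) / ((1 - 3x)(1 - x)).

Partial fractions give a closed form: a_n = (2)·3^n.
At n = 6: a_6 = 1458.

1458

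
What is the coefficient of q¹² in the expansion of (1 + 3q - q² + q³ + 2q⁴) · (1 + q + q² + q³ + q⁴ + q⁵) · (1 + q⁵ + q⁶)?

7

(1 + 3q - q² + q³ + 2q⁴) has coefficients 1,3,-1,1,2 for degrees 0…4.
(1 + q + q² + q³ + q⁴ + q⁵) has coefficients 1,1,1,1,1,1,0,0,0,0,0,0,0 for degrees 0…12.
Finally multiplying by (1 + q⁵ + q⁶), the product of all factors after the first has coefficients 1,1,1,1,1,2,2,2,2,2,2,1,0 for degrees 0…12.
[q¹²] = 1·0 + 3·1 − 1·2 + 1·2 + 2·2 = 7.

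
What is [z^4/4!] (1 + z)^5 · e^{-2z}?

The EGF product rule gives c_4 = Σ_{k_1+k_2=4} C(4; k_1,k_2) · ∏ g_i(k_i), where (1+z)^5 gives the falling factorial (5)_k; e^{-2z} gives (-2)^k.
g_1(k) for k = 0…4: 1, 5, 20, 60, 120.
g_2(k) for k = 0…4: 1, -2, 4, -8, 16.
c_4 = Σ_k C(4,k)·g_1(k)·g_2(4−k) = 1·1·16 + 4·5·(-8) + 6·20·4 + 4·60·(-2) + 1·120·1 = 16 − 160 + 480 − 480 + 120 = -24.

-24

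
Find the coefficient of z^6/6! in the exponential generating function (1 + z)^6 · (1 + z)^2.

20160

The EGF product rule gives c_6 = Σ_{k_1+k_2=6} C(6; k_1,k_2) · ∏ g_i(k_i), where (1+z)^6 gives the falling factorial (6)_k; (1+z)^2 gives the falling factorial (2)_k.
g_1(k) for k = 0…6: 1, 6, 30, 120, 360, 720, 720.
g_2(k) for k = 0…6: 1, 2, 2, 0, 0, 0, 0.
c_6 = Σ_k C(6,k)·g_1(k)·g_2(6−k) = 15·360·2 + 6·720·2 + 1·720·1 = 10800 + 8640 + 720 = 20160.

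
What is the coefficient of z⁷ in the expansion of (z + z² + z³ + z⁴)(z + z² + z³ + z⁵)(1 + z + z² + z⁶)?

8

(z + z² + z³ + z⁴) has coefficients 0,1,1,1,1 for degrees 0…4.
(z + z² + z³ + z⁵) has coefficients 0,1,1,1,0,1,0,0 for degrees 0…7.
Finally multiplying by (1 + z + z² + z⁶), the product of all factors after the first has coefficients 0,1,2,3,2,2,1,2 for degrees 0…7.
[z⁷] = 1·1 + 1·2 + 1·2 + 1·3 = 8.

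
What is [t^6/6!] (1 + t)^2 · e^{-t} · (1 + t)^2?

The EGF product rule gives c_6 = Σ_{k_1+k_2+k_3=6} C(6; k_1,k_2,k_3) · ∏ g_i(k_i), where (1+t)^2 gives the falling factorial (2)_k; e^{-t} gives (-1)^k; (1+t)^2 gives the falling factorial (2)_k.
g_1(k) for k = 0…6: 1, 2, 2, 0, 0, 0, 0.
g_2(k) for k = 0…6: 1, -1, 1, -1, 1, -1, 1.
g_3(k) for k = 0…6: 1, 2, 2, 0, 0, 0, 0.
First combine the last two factors: h(k) = Σ_j C(k,j)·g_2(j)·g_3(k−j) for k = 0…6: 1, 1, -1, -1, 5, -11, 19.
c_6 = Σ_k C(6,k)·g_1(k)·h(6−k) = 1·1·19 + 6·2·(-11) + 15·2·5 = 19 − 132 + 150 = 37.

37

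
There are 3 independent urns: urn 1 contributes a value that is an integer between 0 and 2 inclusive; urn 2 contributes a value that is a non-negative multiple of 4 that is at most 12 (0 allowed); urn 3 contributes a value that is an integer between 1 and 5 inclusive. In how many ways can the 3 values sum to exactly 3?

3

The generating function for the choices is (1 + y + y^2)·(1 + y^4 + y^8 + y^12)·(y + y^2 + y^3 + y^4 + y^5); the count is [y^3].
(1 + y + y^2) has coefficients 1,1,1 for degrees 0…2.
(1 + y^4 + y^8 + y^12) has coefficients 1,0,0,0 for degrees 0…3.
Finally multiplying by (y + y^2 + y^3 + y^4 + y^5), the product of all factors after the first has coefficients 0,1,1,1 for degrees 0…3.
[y^3] = 1·1 + 1·1 + 1·1 = 3.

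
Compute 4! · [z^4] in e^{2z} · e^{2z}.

The EGF product rule gives c_4 = Σ_{k_1+k_2=4} C(4; k_1,k_2) · ∏ g_i(k_i), where e^{2z} gives (2)^k; e^{2z} gives (2)^k.
g_1(k) for k = 0…4: 1, 2, 4, 8, 16.
g_2(k) for k = 0…4: 1, 2, 4, 8, 16.
c_4 = Σ_k C(4,k)·g_1(k)·g_2(4−k) = 1·1·16 + 4·2·8 + 6·4·4 + 4·8·2 + 1·16·1 = 16 + 64 + 96 + 64 + 16 = 256.

256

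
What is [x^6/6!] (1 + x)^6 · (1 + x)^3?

60480

The EGF product rule gives c_6 = Σ_{k_1+k_2=6} C(6; k_1,k_2) · ∏ g_i(k_i), where (1+x)^6 gives the falling factorial (6)_k; (1+x)^3 gives the falling factorial (3)_k.
g_1(k) for k = 0…6: 1, 6, 30, 120, 360, 720, 720.
g_2(k) for k = 0…6: 1, 3, 6, 6, 0, 0, 0.
c_6 = Σ_k C(6,k)·g_1(k)·g_2(6−k) = 20·120·6 + 15·360·6 + 6·720·3 + 1·720·1 = 14400 + 32400 + 12960 + 720 = 60480.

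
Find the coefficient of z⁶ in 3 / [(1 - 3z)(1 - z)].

Partial fractions give a closed form: a_n = (9/2)·3^n + (-3/2)·1^n.
At n = 6: a_6 = 3279.

3279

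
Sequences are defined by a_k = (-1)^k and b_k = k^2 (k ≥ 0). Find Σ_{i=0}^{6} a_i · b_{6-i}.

21

Write out a_i and b_{6-i} for i = 0,…,6 and sum the products.
Σ = 1·36 − 1·25 + 1·16 − 1·9 + 1·4 − 1·1 + 1·0 = 21.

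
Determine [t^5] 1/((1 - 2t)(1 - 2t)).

192

The denominator gives the recurrence a_n = 4a_(n−1) − 4a_(n−2) for n ≥ 2; the numerator fixes a_0 = 1, a_1 = 4.
Iterating: 1, 4, 12, 32, 80, 192, so a_5 = 192.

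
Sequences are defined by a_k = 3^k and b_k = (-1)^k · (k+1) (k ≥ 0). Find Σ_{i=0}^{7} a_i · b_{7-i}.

1228

This is [x^7] in the product of the two ordinary generating functions.
Σ = 1·(-8) + 3·7 + 9·(-6) + 27·5 + 81·(-4) + 243·3 + 729·(-2) + 2187·1 = 1228.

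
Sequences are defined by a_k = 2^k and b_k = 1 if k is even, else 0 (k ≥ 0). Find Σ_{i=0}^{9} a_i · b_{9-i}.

682

The convolution is the x^9 coefficient of A(x)B(x).
Σ = 1·0 + 2·1 + 4·0 + 8·1 + 16·0 + 32·1 + 64·0 + 128·1 + 256·0 + 512·1 = 682.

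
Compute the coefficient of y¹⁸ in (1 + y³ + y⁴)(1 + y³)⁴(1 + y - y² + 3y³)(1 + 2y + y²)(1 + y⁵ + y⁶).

(1 + y³ + y⁴) has coefficients 1,0,0,1,1 for degrees 0…4.
(1 + y³)⁴ has coefficients 1,0,0,4,0,0,6,0,0,4,0,0,1,0,0,0,0,0,0 for degrees 0…18.
Multiplying by (1 + y - y² + 3y³) gives running coefficients 1,1,-1,7,4,-4,18,6,-6,22,4,-4,13,1,-1,3,0,0,0 for degrees 0…18.
Multiplying by (1 + 2y + y²) gives running coefficients 1,3,2,6,17,11,14,38,24,16,42,26,9,23,14,2,5,3,0 for degrees 0…18.
Finally multiplying by (1 + y⁵ + y⁶), the product of all factors after the first has coefficients 1,3,2,6,17,12,18,43,32,39,70,51,61,85,54,60,73,38,32 for degrees 0…18.
[y¹⁸] = 1·32 + 1·60 + 1·54 = 146.

146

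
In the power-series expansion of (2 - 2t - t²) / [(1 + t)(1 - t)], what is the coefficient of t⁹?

-2

The denominator gives the recurrence a_n = a_(n−2) for n ≥ 3; the numerator fixes a_0 = 2, a_1 = -2, a_2 = 1.
Iterating: 2, -2, 1, -2, 1, -2, 1, -2, 1, -2, so a_9 = -2.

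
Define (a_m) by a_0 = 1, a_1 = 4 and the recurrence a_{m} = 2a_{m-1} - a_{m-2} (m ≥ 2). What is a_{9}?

28

The ordinary generating function has denominator 1 - 2z + z^2.
Iterating the recurrence: a_0,…,a_{9} = 1, 4, 7, 10, 13, 16, 19, 22, 25, 28.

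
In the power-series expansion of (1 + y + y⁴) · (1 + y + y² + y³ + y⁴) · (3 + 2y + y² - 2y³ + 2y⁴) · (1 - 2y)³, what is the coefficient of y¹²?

(1 + y + y⁴) has coefficients 1,1,0,0,1 for degrees 0…4.
(1 + y + y² + y³ + y⁴) has coefficients 1,1,1,1,1,0,0,0,0,0,0,0,0 for degrees 0…12.
Multiplying by (3 + 2y + y² - 2y³ + 2y⁴) gives running coefficients 3,5,6,4,6,3,1,0,2,0,0,0,0 for degrees 0…12.
Finally multiplying by (1 - 2y)³, the product of all factors after the first has coefficients 3,-13,12,4,14,-33,23,-18,-10,-20,24,-16,0 for degrees 0…12.
[y¹²] = 1·0 + 1·(-16) + 1·(-10) = -26.

-26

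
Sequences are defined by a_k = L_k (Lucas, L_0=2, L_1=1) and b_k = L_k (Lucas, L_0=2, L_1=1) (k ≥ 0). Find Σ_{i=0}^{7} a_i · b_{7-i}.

274

The convolution is the t^7 coefficient of A(t)B(t).
Σ = 2·29 + 1·18 + 3·11 + 4·7 + 7·4 + 11·3 + 18·1 + 29·2 = 274.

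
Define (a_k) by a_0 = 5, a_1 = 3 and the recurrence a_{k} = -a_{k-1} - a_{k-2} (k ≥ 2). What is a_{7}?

3

The ordinary generating function has denominator 1 + q + q^2.
Iterating the recurrence: a_0,…,a_{7} = 5, 3, -8, 5, 3, -8, 5, 3.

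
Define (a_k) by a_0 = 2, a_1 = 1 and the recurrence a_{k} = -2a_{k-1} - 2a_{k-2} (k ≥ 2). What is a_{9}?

The ordinary generating function has denominator 1 + 2y + 2y^2.
Iterating the recurrence: a_0,…,a_{9} = 2, 1, -6, 10, -8, -4, 24, -40, 32, 16.

16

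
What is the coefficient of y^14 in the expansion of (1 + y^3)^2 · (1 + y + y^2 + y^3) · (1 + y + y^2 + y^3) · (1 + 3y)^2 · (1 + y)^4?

743

(1 + y^3)^2 has coefficients 1,0,0,2,0,0,1 for degrees 0…6.
(1 + y + y^2 + y^3) has coefficients 1,1,1,1,0,0,0,0,0,0,0,0,0,0,0 for degrees 0…14.
Multiplying by (1 + y + y^2 + y^3) gives running coefficients 1,2,3,4,3,2,1,0,0,0,0,0,0,0,0 for degrees 0…14.
Multiplying by (1 + 3y)^2 gives running coefficients 1,8,24,40,54,56,40,24,9,0,0,0,0,0,0 for degrees 0…14.
Finally multiplying by (1 + y)^4, the product of all factors after the first has coefficients 1,12,62,188,391,616,772,776,623,396,190,60,9,0,0 for degrees 0…14.
[y^14] = 1·0 + 2·60 + 1·623 = 743.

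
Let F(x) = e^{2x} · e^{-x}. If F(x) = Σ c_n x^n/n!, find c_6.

1

The EGF product rule gives c_6 = Σ_{k_1+k_2=6} C(6; k_1,k_2) · ∏ g_i(k_i), where e^{2x} gives (2)^k; e^{-x} gives (-1)^k.
g_1(k) for k = 0…6: 1, 2, 4, 8, 16, 32, 64.
g_2(k) for k = 0…6: 1, -1, 1, -1, 1, -1, 1.
c_6 = Σ_k C(6,k)·g_1(k)·g_2(6−k) = 1·1·1 + 6·2·(-1) + 15·4·1 + 20·8·(-1) + 15·16·1 + 6·32·(-1) + 1·64·1 = 1 − 12 + 60 − 160 + 240 − 192 + 64 = 1.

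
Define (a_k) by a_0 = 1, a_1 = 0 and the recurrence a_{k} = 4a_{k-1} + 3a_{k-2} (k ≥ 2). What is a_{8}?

26481

The ordinary generating function has denominator 1 - 4z - 3z^2.
Iterating the recurrence: a_0,…,a_{8} = 1, 0, 3, 12, 57, 264, 1227, 5700, 26481.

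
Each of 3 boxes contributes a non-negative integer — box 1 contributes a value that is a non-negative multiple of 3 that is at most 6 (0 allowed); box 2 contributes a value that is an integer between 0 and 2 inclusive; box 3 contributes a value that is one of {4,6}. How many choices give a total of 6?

2

The generating function for the choices is (1 + y³ + y⁶)·(1 + y + y²)·(y⁴ + y⁶); the count is [y⁶].
(1 + y³ + y⁶) has coefficients 1,0,0,1,0,0,1 for degrees 0…6.
(1 + y + y²) has coefficients 1,1,1,0,0,0,0 for degrees 0…6.
Finally multiplying by (y⁴ + y⁶), the product of all factors after the first has coefficients 0,0,0,0,1,1,2 for degrees 0…6.
[y⁶] = 1·2 + 1·0 + 1·0 = 2.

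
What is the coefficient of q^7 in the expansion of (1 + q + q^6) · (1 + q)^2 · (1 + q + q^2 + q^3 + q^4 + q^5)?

(1 + q + q^6) has coefficients 1,1,0,0,0,0,1 for degrees 0…6.
(1 + q)^2 has coefficients 1,2,1,0,0,0,0,0 for degrees 0…7.
Finally multiplying by (1 + q + q^2 + q^3 + q^4 + q^5), the product of all factors after the first has coefficients 1,3,4,4,4,4,3,1 for degrees 0…7.
[q^7] = 1·1 + 1·3 + 1·3 = 7.

7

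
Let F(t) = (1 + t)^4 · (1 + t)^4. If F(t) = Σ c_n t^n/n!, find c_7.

40320

The EGF product rule gives c_7 = Σ_{k_1+k_2=7} C(7; k_1,k_2) · ∏ g_i(k_i), where (1+t)^4 gives the falling factorial (4)_k; (1+t)^4 gives the falling factorial (4)_k.
g_1(k) for k = 0…7: 1, 4, 12, 24, 24, 0, 0, 0.
g_2(k) for k = 0…7: 1, 4, 12, 24, 24, 0, 0, 0.
c_7 = Σ_k C(7,k)·g_1(k)·g_2(7−k) = 35·24·24 + 35·24·24 = 20160 + 20160 = 40320.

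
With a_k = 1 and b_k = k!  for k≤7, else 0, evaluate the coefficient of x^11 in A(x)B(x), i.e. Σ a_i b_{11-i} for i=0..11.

5914

The convolution is the t^11 coefficient of A(t)B(t).
Σ = 1·0 + 1·0 + 1·0 + 1·0 + 1·5040 + 1·720 + 1·120 + 1·24 + 1·6 + 1·2 + 1·1 + 1·1 = 5914.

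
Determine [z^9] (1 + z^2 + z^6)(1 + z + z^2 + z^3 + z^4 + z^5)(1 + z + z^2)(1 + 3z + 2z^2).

(1 + z^2 + z^6) has coefficients 1,0,1,0,0,0,1 for degrees 0…6.
(1 + z + z^2 + z^3 + z^4 + z^5) has coefficients 1,1,1,1,1,1,0,0,0,0 for degrees 0…9.
Multiplying by (1 + z + z^2) gives running coefficients 1,2,3,3,3,3,2,1,0,0 for degrees 0…9.
Finally multiplying by (1 + 3z + 2z^2), the product of all factors after the first has coefficients 1,5,11,16,18,18,17,13,7,2 for degrees 0…9.
[z^9] = 1·2 + 1·13 + 1·16 = 31.

31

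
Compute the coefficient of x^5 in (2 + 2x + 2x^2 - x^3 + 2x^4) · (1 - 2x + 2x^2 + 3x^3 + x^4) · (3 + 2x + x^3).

40

(2 + 2x + 2x^2 - x^3 + 2x^4) has coefficients 2,2,2,-1,2 for degrees 0…4.
(1 - 2x + 2x^2 + 3x^3 + x^4) has coefficients 1,-2,2,3,1,0 for degrees 0…5.
Finally multiplying by (3 + 2x + x^3), the product of all factors after the first has coefficients 3,-4,2,14,7,4 for degrees 0…5.
[x^5] = 2·4 + 2·7 + 2·14 − 1·2 + 2·(-4) = 40.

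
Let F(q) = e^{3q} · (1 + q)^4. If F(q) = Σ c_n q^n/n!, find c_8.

784161

The EGF product rule gives c_8 = Σ_{k_1+k_2=8} C(8; k_1,k_2) · ∏ g_i(k_i), where e^{3q} gives (3)^k; (1+q)^4 gives the falling factorial (4)_k.
g_1(k) for k = 0…8: 1, 3, 9, 27, 81, 243, 729, 2187, 6561.
g_2(k) for k = 0…8: 1, 4, 12, 24, 24, 0, 0, 0, 0.
c_8 = Σ_k C(8,k)·g_1(k)·g_2(8−k) = 70·81·24 + 56·243·24 + 28·729·12 + 8·2187·4 + 1·6561·1 = 136080 + 326592 + 244944 + 69984 + 6561 = 784161.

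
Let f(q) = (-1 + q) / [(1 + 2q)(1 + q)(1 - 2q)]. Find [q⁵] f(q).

42

Partial fractions give a closed form: a_n = (-3/2)·(-2)^n + (2/3)·(-1)^n + (-1/6)·2^n.
At n = 5: a_5 = 42.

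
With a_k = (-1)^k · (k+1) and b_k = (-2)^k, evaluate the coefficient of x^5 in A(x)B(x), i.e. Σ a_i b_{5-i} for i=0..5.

-120

Write out a_i and b_{5-i} for i = 0,…,5 and sum the products.
Σ = 1·(-32) − 2·16 + 3·(-8) − 4·4 + 5·(-2) − 6·1 = -120.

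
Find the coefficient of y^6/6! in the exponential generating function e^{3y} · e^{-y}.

64

The EGF product rule gives c_6 = Σ_{k_1+k_2=6} C(6; k_1,k_2) · ∏ g_i(k_i), where e^{3y} gives (3)^k; e^{-y} gives (-1)^k.
g_1(k) for k = 0…6: 1, 3, 9, 27, 81, 243, 729.
g_2(k) for k = 0…6: 1, -1, 1, -1, 1, -1, 1.
c_6 = Σ_k C(6,k)·g_1(k)·g_2(6−k) = 1·1·1 + 6·3·(-1) + 15·9·1 + 20·27·(-1) + 15·81·1 + 6·243·(-1) + 1·729·1 = 1 − 18 + 135 − 540 + 1215 − 1458 + 729 = 64.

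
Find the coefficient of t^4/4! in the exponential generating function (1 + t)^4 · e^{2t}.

The EGF product rule gives c_4 = Σ_{k_1+k_2=4} C(4; k_1,k_2) · ∏ g_i(k_i), where (1+t)^4 gives the falling factorial (4)_k; e^{2t} gives (2)^k.
g_1(k) for k = 0…4: 1, 4, 12, 24, 24.
g_2(k) for k = 0…4: 1, 2, 4, 8, 16.
c_4 = Σ_k C(4,k)·g_1(k)·g_2(4−k) = 1·1·16 + 4·4·8 + 6·12·4 + 4·24·2 + 1·24·1 = 16 + 128 + 288 + 192 + 24 = 648.

648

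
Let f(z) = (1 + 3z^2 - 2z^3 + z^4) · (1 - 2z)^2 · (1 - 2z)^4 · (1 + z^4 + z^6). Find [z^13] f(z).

(1 + 3z^2 - 2z^3 + z^4) has coefficients 1,0,3,-2,1 for degrees 0…4.
(1 - 2z)^2 has coefficients 1,-4,4,0,0,0,0,0,0,0,0,0,0,0 for degrees 0…13.
Multiplying by (1 - 2z)^4 gives running coefficients 1,-12,60,-160,240,-192,64,0,0,0,0,0,0,0 for degrees 0…13.
Finally multiplying by (1 + z^4 + z^6), the product of all factors after the first has coefficients 1,-12,60,-160,241,-204,125,-172,300,-352,304,-192,64,0 for degrees 0…13.
[z^13] = 1·0 + 3·(-192) − 2·304 + 1·(-352) = -1536.

-1536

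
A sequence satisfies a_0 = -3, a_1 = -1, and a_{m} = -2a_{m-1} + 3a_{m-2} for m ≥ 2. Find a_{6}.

-367

The ordinary generating function has denominator 1 + 2y - 3y^2.
Iterating the recurrence: a_0,…,a_{6} = -3, -1, -7, 11, -43, 119, -367.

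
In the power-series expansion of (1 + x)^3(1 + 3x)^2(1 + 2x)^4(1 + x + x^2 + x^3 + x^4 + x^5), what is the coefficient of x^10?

(1 + x)^3 has coefficients 1,3,3,1 for degrees 0…3.
(1 + 3x)^2 has coefficients 1,6,9,0,0,0,0,0,0,0,0 for degrees 0…10.
Multiplying by (1 + 2x)^4 gives running coefficients 1,14,81,248,424,384,144,0,0,0,0 for degrees 0…10.
Finally multiplying by (1 + x + x^2 + x^3 + x^4 + x^5), the product of all factors after the first has coefficients 1,15,96,344,768,1152,1295,1281,1200,952,528 for degrees 0…10.
[x^10] = 1·528 + 3·952 + 3·1200 + 1·1281 = 8265.

8265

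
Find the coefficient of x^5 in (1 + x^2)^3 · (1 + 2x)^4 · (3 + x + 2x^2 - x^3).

(1 + x^2)^3 has coefficients 1,0,3,0,3,0 for degrees 0…5.
(1 + 2x)^4 has coefficients 1,8,24,32,16,0 for degrees 0…5.
Finally multiplying by (3 + x + 2x^2 - x^3), the product of all factors after the first has coefficients 3,25,82,135,120,56 for degrees 0…5.
[x^5] = 1·56 + 3·135 + 3·25 = 536.

536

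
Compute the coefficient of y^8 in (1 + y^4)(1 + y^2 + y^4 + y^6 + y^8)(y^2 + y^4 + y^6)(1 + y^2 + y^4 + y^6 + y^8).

(1 + y^4) has coefficients 1,0,0,0,1 for degrees 0…4.
(1 + y^2 + y^4 + y^6 + y^8) has coefficients 1,0,1,0,1,0,1,0,1 for degrees 0…8.
Multiplying by (y^2 + y^4 + y^6) gives running coefficients 0,0,1,0,2,0,3,0,3 for degrees 0…8.
Finally multiplying by (1 + y^2 + y^4 + y^6 + y^8), the product of all factors after the first has coefficients 0,0,1,0,3,0,6,0,9 for degrees 0…8.
[y^8] = 1·9 + 1·3 = 12.

12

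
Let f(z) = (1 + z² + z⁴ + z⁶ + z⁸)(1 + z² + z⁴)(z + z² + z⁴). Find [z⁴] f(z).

(1 + z² + z⁴ + z⁶ + z⁸) has coefficients 1,0,1,0,1 for degrees 0…4.
(1 + z² + z⁴) has coefficients 1,0,1,0,1 for degrees 0…4.
Finally multiplying by (z + z² + z⁴), the product of all factors after the first has coefficients 0,1,1,1,2 for degrees 0…4.
[z⁴] = 1·2 + 1·1 + 1·0 = 3.

3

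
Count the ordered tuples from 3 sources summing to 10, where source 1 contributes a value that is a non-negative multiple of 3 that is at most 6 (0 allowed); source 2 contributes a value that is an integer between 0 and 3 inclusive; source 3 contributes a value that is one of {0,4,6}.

The generating function for the choices is (1 + x³ + x⁶)·(1 + x + x² + x³)·(1 + x⁴ + x⁶); the count is [x¹⁰].
(1 + x³ + x⁶) has coefficients 1,0,0,1,0,0,1 for degrees 0…6.
(1 + x + x² + x³) has coefficients 1,1,1,1,0,0,0,0,0,0,0 for degrees 0…10.
Finally multiplying by (1 + x⁴ + x⁶), the product of all factors after the first has coefficients 1,1,1,1,1,1,2,2,1,1,0 for degrees 0…10.
[x¹⁰] = 1·0 + 1·2 + 1·1 = 3.

3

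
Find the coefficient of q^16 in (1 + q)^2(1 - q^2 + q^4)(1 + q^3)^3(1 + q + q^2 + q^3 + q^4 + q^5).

10

(1 + q)^2 has coefficients 1,2,1 for degrees 0…2.
(1 - q^2 + q^4) has coefficients 1,0,-1,0,1,0,0,0,0,0,0,0,0,0,0,0,0 for degrees 0…16.
Multiplying by (1 + q^3)^3 gives running coefficients 1,0,-1,3,1,-3,3,3,-3,1,3,-1,0,1,0,0,0 for degrees 0…16.
Finally multiplying by (1 + q + q^2 + q^3 + q^4 + q^5), the product of all factors after the first has coefficients 1,1,0,3,4,1,3,6,4,2,4,6,3,1,4,3,0 for degrees 0…16.
[q^16] = 1·0 + 2·3 + 1·4 = 10.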